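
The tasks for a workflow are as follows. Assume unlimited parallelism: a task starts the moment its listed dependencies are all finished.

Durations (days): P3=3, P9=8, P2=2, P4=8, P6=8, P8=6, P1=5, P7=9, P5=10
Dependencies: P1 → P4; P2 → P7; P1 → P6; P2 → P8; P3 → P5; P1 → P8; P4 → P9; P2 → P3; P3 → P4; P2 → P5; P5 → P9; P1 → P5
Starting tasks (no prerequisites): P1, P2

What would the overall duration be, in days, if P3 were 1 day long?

23

Actual critical path: P2→P3→P5→P9 = 2+3+10+8 = 23 ⇒ 23 days.
P3 is on the critical path; changing it to 1 makes that path 21 days.
Now P1→P5→P9 = 5+10+8 = 23 is longest, so the finish becomes 23 days.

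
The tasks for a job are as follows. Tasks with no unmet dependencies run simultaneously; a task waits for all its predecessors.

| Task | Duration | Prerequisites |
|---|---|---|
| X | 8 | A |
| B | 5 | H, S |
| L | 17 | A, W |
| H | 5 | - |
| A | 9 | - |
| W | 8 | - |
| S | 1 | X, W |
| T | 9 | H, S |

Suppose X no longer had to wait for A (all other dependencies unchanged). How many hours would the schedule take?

26

With the dependency in place, A→X→S→T = 9+8+1+9 = 27 sets the finish at 27 hours.
Without A→X, X's earliest start moves from 9 to 0.
After: A→L = 9+17 = 26 → 26 hours.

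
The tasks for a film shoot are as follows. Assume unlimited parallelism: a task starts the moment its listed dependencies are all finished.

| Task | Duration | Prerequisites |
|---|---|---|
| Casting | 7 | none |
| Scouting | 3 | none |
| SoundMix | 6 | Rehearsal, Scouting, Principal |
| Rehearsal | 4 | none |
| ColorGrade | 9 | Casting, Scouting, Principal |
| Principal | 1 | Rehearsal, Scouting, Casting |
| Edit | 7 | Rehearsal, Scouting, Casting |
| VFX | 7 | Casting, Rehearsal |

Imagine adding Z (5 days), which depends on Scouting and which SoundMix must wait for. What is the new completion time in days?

17

Originally the film shoot takes 17 days.
With Z inserted, SoundMix now waits for max(Rehearsal, Scouting, Principal, Z).
New critical path: Casting→Principal→ColorGrade = 7+1+9 = 17 ⇒ 17 days.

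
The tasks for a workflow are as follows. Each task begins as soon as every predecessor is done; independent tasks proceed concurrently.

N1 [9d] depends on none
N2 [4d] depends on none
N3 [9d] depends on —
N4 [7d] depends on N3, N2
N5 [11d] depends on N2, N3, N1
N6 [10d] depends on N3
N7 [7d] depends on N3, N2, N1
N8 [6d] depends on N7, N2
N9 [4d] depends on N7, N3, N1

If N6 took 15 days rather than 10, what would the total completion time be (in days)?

As given, the longest chain is N1→N7→N8 = 9+7+6 = 22, so the finish is 22 days.
N6 has 3 days of float (longest path through it is 19).
The binding chain switches to N3→N6 = 9+15 = 24; finish 24 days.

24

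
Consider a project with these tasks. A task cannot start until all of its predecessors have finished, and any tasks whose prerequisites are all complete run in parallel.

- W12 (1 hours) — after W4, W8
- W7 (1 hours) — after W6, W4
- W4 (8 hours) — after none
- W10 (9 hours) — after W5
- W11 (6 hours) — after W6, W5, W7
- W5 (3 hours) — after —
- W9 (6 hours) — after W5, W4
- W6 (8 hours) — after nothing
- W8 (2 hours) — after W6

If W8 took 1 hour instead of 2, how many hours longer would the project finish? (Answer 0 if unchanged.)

0

Critical path before the change: W4→W7→W11 = 8+1+6 = 15 giving 15 hours.
W8 has 4 hours of float (longest path through it is 11).
No other chain overtakes it, so the finish is 15 hours.
Change in finish: 15 − 15 = +0 hours.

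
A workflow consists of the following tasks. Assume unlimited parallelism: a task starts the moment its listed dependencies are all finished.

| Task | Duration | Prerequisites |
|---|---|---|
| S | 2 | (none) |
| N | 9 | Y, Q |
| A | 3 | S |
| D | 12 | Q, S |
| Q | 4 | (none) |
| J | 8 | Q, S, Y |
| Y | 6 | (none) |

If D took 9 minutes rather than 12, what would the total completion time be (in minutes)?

The binding path is Q→D = 4+12 = 16; finish at 16 minutes.
D is on the critical path; changing it to 9 makes that path 13 minutes.
New critical path: Y→N = 6+9 = 15 ⇒ 15 minutes.

15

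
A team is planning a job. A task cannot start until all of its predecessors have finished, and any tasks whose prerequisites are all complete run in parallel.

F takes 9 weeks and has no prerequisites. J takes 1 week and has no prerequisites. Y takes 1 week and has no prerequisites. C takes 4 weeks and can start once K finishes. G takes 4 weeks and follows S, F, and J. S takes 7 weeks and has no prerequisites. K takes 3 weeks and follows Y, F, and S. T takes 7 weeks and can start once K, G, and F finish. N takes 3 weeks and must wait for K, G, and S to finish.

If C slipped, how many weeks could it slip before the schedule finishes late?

The longest chain is F→G→T = 9+4+7 = 20; overall finish 20 weeks.
C finishes as early as 16 and must finish by 20.
Slack of C = 16 − 12 = 4 weeks.

4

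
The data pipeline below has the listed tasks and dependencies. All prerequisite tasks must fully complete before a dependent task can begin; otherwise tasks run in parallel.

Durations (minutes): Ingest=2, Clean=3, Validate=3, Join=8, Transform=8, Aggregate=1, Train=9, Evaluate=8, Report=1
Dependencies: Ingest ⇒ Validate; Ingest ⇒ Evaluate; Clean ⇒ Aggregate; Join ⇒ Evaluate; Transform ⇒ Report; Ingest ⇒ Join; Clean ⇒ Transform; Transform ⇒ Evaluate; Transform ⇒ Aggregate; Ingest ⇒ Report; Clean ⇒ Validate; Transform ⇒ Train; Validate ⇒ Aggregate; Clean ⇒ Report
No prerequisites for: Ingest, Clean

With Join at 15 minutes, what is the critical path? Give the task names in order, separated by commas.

Ingest, Join, Evaluate

As given, the longest chain is Clean→Transform→Train = 3+8+9 = 20, so the finish is 20 minutes.
Join is off the critical path — its longest chain is 18 minutes, giving 2 of slack.
The binding chain switches to Ingest→Join→Evaluate = 2+15+8 = 25; finish 25 minutes.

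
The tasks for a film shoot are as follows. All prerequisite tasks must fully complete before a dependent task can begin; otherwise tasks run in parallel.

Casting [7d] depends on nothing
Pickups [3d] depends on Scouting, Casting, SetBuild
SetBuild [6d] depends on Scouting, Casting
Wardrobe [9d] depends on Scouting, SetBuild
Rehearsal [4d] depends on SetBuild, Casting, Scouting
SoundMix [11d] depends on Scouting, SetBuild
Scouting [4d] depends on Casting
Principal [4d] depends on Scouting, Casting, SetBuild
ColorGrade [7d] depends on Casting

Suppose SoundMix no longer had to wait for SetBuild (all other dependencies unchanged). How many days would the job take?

26

Before: longest chain Casting→Scouting→SetBuild→SoundMix = 7+4+6+11 = 28, finish 28.
Without SetBuild→SoundMix, SoundMix's earliest start moves from 17 to 11.
New critical path: Casting→Scouting→SetBuild→Wardrobe = 7+4+6+9 = 26 ⇒ 26 days.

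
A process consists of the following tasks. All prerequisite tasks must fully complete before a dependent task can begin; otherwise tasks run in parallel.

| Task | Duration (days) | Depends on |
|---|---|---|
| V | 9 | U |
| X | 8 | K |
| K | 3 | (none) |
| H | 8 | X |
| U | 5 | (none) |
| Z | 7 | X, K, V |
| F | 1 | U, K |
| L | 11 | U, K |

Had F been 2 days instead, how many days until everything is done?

21

Critical path before the change: U→V→Z = 5+9+7 = 21 giving 21 days.
F has 15 days of float (longest path through it is 6).
That remains the longest chain; total 21 days.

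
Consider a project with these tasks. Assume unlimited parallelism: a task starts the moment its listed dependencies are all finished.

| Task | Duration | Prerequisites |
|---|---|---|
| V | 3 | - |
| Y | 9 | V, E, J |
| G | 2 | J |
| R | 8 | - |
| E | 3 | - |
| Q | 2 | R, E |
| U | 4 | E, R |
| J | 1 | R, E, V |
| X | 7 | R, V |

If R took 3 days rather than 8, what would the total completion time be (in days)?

Critical path before the change: R→J→Y = 8+1+9 = 18 giving 18 days.
R lies on that path, so at 3 days the path becomes 13 days.
The critical path is still R→J→Y; finish is now 13 days.

13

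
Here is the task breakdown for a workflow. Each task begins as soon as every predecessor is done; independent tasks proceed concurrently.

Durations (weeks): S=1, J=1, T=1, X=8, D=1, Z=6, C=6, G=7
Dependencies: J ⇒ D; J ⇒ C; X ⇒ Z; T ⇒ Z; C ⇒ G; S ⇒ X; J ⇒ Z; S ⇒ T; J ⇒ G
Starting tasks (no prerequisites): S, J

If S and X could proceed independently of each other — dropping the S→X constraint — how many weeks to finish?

14

Original critical path: S→X→Z = 1+8+6 = 15 ⇒ 15 weeks.
Without S→X, X's earliest start moves from 1 to 0.
After: J→C→G = 1+6+7 = 14 → 14 weeks.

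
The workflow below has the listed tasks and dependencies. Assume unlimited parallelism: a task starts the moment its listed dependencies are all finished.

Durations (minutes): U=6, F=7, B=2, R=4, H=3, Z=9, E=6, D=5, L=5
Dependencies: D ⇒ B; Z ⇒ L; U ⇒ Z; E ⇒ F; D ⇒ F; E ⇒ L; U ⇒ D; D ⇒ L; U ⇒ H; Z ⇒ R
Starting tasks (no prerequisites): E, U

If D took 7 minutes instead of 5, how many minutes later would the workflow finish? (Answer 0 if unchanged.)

Actual critical path: U→Z→L = 6+9+5 = 20 ⇒ 20 minutes.
The longest path through D is only 18 minutes, so D has float 2.
The critical path is still U→Z→L; finish is now 20 minutes.
Change in finish: 20 − 20 = +0 minutes.

0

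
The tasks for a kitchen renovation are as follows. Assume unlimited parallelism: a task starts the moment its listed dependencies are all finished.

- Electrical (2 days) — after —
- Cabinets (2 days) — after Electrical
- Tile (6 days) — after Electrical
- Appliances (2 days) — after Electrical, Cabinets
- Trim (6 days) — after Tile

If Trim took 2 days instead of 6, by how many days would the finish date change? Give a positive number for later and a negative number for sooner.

Actual critical path: Electrical→Tile→Trim = 2+6+6 = 14 ⇒ 14 days.
Since Trim is critical, the -4 change carries straight to that chain (now 10 days).
The critical path is still Electrical→Tile→Trim; finish is now 10 days.
Change in finish: 10 − 14 = -4 days.

-4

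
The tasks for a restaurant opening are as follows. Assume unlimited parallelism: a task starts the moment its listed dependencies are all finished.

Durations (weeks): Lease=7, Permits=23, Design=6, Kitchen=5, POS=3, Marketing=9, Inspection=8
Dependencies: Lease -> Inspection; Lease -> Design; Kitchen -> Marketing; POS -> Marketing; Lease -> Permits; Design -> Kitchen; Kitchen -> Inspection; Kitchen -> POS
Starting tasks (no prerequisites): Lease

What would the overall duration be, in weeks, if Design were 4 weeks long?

30

Critical path before the change: Lease→Design→Kitchen→POS→Marketing = 7+6+5+3+9 = 30 giving 30 weeks.
Since Design is critical, the -2 change carries straight to that chain (now 28 weeks).
New critical path: Lease→Permits = 7+23 = 30 ⇒ 30 weeks.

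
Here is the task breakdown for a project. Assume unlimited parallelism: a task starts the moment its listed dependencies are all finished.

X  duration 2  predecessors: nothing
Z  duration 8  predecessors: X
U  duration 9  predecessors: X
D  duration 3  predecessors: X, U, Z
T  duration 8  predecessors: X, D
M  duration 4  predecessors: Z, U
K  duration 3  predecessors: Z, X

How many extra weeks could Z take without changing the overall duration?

The longest chain is X→U→D→T = 2+9+3+8 = 22; overall finish 22 weeks.
Z finishes as early as 10 and must finish by 11.
Float = 22 − 21 = 1.

1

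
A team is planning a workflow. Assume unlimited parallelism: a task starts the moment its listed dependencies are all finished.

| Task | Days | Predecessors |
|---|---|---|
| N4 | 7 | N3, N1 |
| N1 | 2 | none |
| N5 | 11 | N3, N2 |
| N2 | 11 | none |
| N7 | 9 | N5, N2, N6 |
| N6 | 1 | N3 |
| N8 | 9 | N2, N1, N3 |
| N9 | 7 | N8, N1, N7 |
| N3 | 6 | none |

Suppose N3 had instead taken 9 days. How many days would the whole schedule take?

38

Baseline: N2→N5→N7→N9 = 11+11+9+7 = 38 → 38 days.
N3 is off the critical path — its longest chain is 33 days, giving 5 of slack.
The critical path is still N2→N5→N7→N9; finish is now 38 days.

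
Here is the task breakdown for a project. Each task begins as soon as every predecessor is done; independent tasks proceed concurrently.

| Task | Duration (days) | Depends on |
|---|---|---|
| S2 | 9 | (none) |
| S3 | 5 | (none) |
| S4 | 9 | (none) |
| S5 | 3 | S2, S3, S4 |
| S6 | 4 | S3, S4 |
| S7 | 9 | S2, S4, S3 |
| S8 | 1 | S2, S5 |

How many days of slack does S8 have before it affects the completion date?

5

The longest chain is S2→S7 = 9+9 = 18; overall finish 18 days.
The longest chain containing S8 totals 13 days.
So S8 can slip 18 − 13 = 5 days.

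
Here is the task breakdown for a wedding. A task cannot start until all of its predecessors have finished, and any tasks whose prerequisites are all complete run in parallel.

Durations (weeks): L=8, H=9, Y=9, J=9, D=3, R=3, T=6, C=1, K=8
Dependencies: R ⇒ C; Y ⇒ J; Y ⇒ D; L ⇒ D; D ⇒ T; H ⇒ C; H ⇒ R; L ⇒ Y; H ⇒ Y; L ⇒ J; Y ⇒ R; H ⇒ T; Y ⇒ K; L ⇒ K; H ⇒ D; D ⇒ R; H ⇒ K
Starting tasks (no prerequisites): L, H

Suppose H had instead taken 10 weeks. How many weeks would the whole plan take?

28

Critical path before the change: H→Y→J = 9+9+9 = 27 giving 27 weeks.
Since H is critical, the +1 change carries straight to that chain (now 28 weeks).
The critical path is still H→Y→J; finish is now 28 weeks.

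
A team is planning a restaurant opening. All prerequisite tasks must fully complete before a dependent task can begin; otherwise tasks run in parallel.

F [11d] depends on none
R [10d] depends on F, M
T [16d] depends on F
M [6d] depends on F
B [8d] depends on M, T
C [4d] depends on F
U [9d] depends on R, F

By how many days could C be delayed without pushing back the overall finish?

Critical path: F→M→R→U = 11+6+10+9 = 36, so the finish is 36 days.
The longest chain containing C totals 15 days.
Slack of C = 32 − 11 = 21 days.

21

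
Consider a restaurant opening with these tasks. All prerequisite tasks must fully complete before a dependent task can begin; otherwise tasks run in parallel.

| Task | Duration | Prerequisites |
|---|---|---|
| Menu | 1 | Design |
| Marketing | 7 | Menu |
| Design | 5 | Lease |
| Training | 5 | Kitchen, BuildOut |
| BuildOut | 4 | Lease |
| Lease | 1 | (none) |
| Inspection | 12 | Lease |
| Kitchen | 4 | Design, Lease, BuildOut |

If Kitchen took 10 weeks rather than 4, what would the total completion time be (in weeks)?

21

Baseline: Lease→Design→Kitchen→Training = 1+5+4+5 = 15 → 15 weeks.
Kitchen lies on that path, so at 10 weeks the path becomes 21 weeks.
That remains the longest chain; total 21 weeks.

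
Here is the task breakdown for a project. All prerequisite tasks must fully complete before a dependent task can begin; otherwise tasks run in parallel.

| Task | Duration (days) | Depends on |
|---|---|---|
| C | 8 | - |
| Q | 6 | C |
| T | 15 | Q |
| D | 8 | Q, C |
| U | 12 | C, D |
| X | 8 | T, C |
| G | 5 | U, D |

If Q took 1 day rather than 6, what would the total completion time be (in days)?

34

As given, the longest chain is C→Q→D→U→G = 8+6+8+12+5 = 39, so the finish is 39 days.
Q lies on that path, so at 1 day the path becomes 34 days.
No other chain overtakes it, so the finish is 34 days.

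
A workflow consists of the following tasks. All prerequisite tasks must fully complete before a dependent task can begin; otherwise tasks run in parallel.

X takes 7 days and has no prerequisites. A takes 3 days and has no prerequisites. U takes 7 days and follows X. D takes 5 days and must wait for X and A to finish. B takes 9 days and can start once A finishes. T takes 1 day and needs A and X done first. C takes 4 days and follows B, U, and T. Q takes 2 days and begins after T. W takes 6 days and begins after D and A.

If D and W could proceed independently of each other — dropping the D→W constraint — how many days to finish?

18

Before: longest chain X→U→C = 7+7+4 = 18, finish 18.
Without D→W, W's earliest start moves from 12 to 3.
The longest chain is now X→U→C = 7+7+4 = 18, so the plan takes 18 days.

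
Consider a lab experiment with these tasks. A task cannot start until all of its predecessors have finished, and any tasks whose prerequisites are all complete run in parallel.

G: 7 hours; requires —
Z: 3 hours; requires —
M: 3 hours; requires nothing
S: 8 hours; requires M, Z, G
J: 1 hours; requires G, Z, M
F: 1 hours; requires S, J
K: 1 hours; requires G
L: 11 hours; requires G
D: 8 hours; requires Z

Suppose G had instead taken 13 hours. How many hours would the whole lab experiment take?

As given, the longest chain is G→L = 7+11 = 18, so the finish is 18 hours.
G lies on that path, so at 13 hours the path becomes 24 hours.
That remains the longest chain; total 24 hours.

24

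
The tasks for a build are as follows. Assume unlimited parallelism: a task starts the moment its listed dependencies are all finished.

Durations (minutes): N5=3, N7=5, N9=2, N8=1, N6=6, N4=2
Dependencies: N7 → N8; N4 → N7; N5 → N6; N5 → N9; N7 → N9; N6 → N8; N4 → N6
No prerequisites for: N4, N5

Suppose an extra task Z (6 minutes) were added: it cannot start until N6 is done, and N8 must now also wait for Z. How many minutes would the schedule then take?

Originally the schedule takes 10 minutes.
With Z inserted, N8 now waits for max(N7, N6, Z).
New critical path: N5→N6→Z→N8 = 3+6+6+1 = 16 ⇒ 16 minutes.

16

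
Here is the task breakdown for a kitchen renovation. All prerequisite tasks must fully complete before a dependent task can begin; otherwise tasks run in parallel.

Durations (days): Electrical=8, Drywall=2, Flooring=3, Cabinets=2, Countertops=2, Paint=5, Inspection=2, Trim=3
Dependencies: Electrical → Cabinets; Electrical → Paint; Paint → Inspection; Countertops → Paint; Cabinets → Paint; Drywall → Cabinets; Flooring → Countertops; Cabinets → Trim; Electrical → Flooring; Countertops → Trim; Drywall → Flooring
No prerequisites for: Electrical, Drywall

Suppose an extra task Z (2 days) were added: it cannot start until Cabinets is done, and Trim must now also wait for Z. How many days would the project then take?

20

Originally the project takes 20 days.
With Z inserted, Trim now waits for max(Countertops, Cabinets, Z).
New critical path: Electrical→Flooring→Countertops→Paint→Inspection = 8+3+2+5+2 = 20 ⇒ 20 days.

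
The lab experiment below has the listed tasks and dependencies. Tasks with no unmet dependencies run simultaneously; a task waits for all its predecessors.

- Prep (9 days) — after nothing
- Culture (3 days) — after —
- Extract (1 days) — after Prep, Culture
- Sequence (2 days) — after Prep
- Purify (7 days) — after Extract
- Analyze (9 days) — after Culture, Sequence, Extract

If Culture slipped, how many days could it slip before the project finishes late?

Critical path: Prep→Sequence→Analyze = 9+2+9 = 20, so the finish is 20 days.
The longest chain containing Culture totals 13 days.
So Culture can slip 10 − 3 = 7 days.

7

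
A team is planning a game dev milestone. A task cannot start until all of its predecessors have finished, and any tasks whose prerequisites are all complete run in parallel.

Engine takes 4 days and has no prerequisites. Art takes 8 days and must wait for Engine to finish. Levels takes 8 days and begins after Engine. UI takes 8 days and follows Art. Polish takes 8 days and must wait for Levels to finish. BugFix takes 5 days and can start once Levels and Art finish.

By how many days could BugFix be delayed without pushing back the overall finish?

Critical path: Engine→Art→UI = 4+8+8 = 20, so the finish is 20 days.
Longest path through BugFix: 17 days (earliest finish 17, latest finish 20).
So BugFix can slip 20 − 17 = 3 days.

3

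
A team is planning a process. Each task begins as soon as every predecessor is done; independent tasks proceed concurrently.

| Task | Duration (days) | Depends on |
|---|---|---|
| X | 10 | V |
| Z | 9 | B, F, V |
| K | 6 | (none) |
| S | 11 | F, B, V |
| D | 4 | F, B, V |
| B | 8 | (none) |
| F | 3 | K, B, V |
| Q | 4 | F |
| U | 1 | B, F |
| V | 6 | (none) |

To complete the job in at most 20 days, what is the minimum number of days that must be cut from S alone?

2

Current finish: 22 days; target: 20.
S is on every critical path, so each day cut from S cuts the finish by one (this holds down to a finish of 20).
Need 22 − 20 = 2 days off S → S becomes 9 days, finish becomes 20.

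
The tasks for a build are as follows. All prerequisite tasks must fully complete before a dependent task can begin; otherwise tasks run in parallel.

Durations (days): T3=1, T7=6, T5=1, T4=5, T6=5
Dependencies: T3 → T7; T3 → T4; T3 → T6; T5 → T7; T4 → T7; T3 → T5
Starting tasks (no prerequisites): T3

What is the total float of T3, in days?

T3→T4→T7 = 1+5+6 = 12 sets the makespan at 12 days.
Longest path through T3: 12 days (earliest finish 1, latest finish 1).
Float = 12 − 12 = 0.

0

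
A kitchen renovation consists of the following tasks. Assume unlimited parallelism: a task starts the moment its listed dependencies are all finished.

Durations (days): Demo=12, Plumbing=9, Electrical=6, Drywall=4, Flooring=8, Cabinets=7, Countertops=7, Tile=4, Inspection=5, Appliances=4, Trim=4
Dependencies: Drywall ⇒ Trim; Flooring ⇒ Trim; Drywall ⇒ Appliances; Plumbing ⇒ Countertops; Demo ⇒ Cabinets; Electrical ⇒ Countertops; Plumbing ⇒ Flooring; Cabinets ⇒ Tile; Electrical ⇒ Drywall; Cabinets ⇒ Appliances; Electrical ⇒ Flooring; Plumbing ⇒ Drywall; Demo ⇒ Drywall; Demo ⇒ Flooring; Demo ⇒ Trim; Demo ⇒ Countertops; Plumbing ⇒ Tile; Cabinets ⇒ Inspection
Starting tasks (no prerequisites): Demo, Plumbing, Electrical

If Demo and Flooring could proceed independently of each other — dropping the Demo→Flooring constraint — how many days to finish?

24

With the dependency in place, Demo→Flooring→Trim = 12+8+4 = 24 sets the finish at 24 days.
Without Demo→Flooring, Flooring's earliest start moves from 12 to 9.
After: Demo→Cabinets→Inspection = 12+7+5 = 24 → 24 days.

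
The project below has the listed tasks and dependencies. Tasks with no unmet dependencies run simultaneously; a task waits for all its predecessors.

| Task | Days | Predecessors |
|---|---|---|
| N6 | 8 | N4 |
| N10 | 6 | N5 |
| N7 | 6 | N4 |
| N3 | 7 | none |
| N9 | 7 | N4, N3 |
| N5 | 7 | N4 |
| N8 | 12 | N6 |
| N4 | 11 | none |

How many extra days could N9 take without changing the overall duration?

N4→N6→N8 = 11+8+12 = 31 sets the makespan at 31 days.
N9 finishes as early as 18 and must finish by 31.
Slack of N9 = 24 − 11 = 13 days.

13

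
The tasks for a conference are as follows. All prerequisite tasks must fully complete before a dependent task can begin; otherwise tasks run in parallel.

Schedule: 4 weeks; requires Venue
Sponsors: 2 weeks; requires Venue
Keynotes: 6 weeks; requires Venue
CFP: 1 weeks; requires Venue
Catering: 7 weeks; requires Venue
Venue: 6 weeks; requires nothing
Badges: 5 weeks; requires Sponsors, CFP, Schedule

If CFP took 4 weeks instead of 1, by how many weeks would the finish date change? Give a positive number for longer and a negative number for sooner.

0

Critical path before the change: Venue→Schedule→Badges = 6+4+5 = 15 giving 15 weeks.
CFP has 3 weeks of float (longest path through it is 12).
Now Venue→CFP→Badges = 6+4+5 = 15 is longest, so the finish becomes 15 weeks.
Change in finish: 15 − 15 = +0 weeks.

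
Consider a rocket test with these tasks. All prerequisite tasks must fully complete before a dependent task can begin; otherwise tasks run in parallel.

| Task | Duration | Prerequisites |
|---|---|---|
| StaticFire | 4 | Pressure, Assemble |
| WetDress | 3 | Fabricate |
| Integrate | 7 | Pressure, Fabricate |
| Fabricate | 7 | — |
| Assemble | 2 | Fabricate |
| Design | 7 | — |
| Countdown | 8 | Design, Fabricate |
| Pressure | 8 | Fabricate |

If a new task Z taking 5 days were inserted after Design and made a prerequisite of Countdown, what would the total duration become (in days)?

22

Originally the plan takes 22 days.
With Z inserted, Countdown now waits for max(Design, Fabricate, Z).
New critical path: Fabricate→Pressure→Integrate = 7+8+7 = 22 ⇒ 22 days.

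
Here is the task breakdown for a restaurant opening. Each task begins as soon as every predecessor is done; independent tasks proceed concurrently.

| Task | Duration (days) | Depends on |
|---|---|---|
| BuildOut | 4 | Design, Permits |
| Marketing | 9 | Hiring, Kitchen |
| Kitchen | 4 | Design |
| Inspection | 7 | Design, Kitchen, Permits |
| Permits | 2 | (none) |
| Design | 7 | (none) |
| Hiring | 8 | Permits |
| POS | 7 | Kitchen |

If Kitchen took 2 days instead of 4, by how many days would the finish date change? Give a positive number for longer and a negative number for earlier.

Critical path before the change: Design→Kitchen→Marketing = 7+4+9 = 20 giving 20 days.
Kitchen is on the critical path; changing it to 2 makes that path 18 days.
The binding chain switches to Permits→Hiring→Marketing = 2+8+9 = 19; finish 19 days.
Change in finish: 19 − 20 = -1 days.

-1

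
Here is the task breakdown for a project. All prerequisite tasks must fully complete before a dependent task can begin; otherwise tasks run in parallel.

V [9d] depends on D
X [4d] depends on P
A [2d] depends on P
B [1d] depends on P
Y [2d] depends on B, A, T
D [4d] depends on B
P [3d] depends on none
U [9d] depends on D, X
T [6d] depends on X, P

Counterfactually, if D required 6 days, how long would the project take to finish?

Critical path before the change: P→B→D→V = 3+1+4+9 = 17 giving 17 days.
Since D is critical, the +2 change carries straight to that chain (now 19 days).
The critical path is still P→B→D→V; finish is now 19 days.

19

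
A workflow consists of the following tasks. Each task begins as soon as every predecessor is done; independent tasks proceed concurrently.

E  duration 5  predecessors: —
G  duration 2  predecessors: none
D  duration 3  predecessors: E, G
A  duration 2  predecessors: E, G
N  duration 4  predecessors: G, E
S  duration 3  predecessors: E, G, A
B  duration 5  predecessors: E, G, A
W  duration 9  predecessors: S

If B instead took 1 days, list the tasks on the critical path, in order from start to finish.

E, A, S, W

Critical path before the change: E→A→S→W = 5+2+3+9 = 19 giving 19 days.
B is off the critical path — its longest chain is 12 days, giving 7 of slack.
That remains the longest chain; total 19 days.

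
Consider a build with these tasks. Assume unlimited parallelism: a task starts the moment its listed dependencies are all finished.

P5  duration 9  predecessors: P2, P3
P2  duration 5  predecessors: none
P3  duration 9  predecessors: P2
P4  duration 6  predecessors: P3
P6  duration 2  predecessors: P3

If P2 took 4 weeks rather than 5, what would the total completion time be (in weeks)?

As given, the longest chain is P2→P3→P5 = 5+9+9 = 23, so the finish is 23 weeks.
Since P2 is critical, the -1 change carries straight to that chain (now 22 weeks).
No other chain overtakes it, so the finish is 22 weeks.

22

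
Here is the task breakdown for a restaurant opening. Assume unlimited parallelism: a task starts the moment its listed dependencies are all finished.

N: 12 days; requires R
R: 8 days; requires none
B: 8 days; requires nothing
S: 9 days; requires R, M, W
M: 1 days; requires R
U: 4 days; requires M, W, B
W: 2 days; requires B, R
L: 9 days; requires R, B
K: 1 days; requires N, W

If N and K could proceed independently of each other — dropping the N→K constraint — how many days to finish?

20

Original critical path: R→N→K = 8+12+1 = 21 ⇒ 21 days.
Without N→K, K's earliest start moves from 20 to 10.
The longest chain is now R→N = 8+12 = 20, so the schedule takes 20 days.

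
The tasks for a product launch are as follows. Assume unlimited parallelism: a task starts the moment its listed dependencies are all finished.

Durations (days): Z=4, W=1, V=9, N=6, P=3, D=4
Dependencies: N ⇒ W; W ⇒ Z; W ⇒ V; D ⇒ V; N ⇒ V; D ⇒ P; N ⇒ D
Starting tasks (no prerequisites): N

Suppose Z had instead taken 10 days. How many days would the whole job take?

19

Baseline: N→D→V = 6+4+9 = 19 → 19 days.
The longest path through Z is only 11 days, so Z has float 8.
That remains the longest chain; total 19 days.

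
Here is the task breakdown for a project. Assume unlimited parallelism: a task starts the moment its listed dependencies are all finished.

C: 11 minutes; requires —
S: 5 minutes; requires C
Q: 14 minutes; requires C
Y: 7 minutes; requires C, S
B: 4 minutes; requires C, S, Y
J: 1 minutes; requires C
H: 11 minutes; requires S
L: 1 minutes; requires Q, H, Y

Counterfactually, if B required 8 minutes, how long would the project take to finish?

Baseline: C→S→H→L = 11+5+11+1 = 28 → 28 minutes.
B has 1 minute of float (longest path through it is 27).
New critical path: C→S→Y→B = 11+5+7+8 = 31 ⇒ 31 minutes.

31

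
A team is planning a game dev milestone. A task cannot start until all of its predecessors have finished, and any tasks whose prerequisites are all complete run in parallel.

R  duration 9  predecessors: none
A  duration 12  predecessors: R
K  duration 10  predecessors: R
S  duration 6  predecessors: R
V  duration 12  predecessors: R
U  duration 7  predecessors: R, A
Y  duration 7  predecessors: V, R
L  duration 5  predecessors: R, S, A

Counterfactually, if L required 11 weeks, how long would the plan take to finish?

32

Critical path before the change: R→A→U = 9+12+7 = 28 giving 28 weeks.
L has 2 weeks of float (longest path through it is 26).
The binding chain switches to R→A→L = 9+12+11 = 32; finish 32 weeks.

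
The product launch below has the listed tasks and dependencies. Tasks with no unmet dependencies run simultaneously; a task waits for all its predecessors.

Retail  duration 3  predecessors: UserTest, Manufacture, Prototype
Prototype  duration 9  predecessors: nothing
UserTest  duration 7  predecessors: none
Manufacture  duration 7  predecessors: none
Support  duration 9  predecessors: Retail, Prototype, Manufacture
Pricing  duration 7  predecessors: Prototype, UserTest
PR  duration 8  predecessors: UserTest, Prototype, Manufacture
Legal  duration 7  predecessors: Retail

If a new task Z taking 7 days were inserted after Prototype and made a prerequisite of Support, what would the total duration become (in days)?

25

Originally the job takes 21 days.
With Z inserted, Support now waits for max(Retail, Prototype, Manufacture, Z).
New critical path: Prototype→Z→Support = 9+7+9 = 25 ⇒ 25 days.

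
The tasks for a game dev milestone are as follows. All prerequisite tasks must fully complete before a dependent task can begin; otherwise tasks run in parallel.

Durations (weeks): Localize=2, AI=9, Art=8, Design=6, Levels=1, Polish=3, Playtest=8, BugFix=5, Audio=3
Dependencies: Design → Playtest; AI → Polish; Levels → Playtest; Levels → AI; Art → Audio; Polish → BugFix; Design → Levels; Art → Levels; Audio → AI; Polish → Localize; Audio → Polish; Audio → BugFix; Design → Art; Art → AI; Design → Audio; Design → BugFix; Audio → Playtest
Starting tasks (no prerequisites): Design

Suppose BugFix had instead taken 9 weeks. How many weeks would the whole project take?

38

The binding path is Design→Art→Audio→AI→Polish→BugFix = 6+8+3+9+3+5 = 34; finish at 34 weeks.
Since BugFix is critical, the +4 change carries straight to that chain (now 38 weeks).
No other chain overtakes it, so the finish is 38 weeks.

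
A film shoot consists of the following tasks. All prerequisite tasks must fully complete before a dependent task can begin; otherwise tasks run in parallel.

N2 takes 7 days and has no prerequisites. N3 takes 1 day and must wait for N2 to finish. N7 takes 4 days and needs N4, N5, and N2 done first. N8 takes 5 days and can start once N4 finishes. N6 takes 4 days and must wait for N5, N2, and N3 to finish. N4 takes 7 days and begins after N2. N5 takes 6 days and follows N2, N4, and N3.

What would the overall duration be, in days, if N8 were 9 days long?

24

The binding path is N2→N4→N5→N6 = 7+7+6+4 = 24; finish at 24 days.
The longest path through N8 is only 19 days, so N8 has float 5.
The critical path is still N2→N4→N5→N6; finish is now 24 days.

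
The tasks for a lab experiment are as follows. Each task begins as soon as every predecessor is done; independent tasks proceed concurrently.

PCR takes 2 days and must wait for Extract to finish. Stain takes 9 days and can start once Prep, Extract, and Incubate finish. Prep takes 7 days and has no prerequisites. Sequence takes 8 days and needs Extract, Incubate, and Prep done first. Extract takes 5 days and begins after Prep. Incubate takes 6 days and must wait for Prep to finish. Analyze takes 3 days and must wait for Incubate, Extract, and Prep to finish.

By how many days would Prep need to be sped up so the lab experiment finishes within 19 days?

Current finish: 22 days; target: 19.
Prep is on every critical path, so each day cut from Prep cuts the finish by one (this holds down to a finish of 16).
Need 22 − 19 = 3 days off Prep → Prep becomes 4 days, finish becomes 19.

3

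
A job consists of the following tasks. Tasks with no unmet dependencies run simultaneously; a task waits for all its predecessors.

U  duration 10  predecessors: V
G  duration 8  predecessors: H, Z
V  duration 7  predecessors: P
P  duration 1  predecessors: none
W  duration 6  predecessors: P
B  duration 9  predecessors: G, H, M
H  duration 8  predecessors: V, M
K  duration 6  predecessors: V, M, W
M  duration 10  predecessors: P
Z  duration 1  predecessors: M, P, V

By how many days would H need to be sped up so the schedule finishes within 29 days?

Current finish: 36 days; target: 29.
H is on every critical path, so each day cut from H cuts the finish by one (this holds down to a finish of 29).
Need 36 − 29 = 7 days off H → H becomes 1 day, finish becomes 29.

7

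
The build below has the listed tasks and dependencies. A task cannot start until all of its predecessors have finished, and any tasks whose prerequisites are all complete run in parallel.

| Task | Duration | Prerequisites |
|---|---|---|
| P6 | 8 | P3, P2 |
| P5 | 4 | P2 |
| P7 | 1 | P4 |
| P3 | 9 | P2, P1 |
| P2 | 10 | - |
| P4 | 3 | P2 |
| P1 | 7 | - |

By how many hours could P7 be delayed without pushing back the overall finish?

P2→P3→P6 = 10+9+8 = 27 sets the makespan at 27 hours.
P7 finishes as early as 14 and must finish by 27.
Float = 27 − 14 = 13.

13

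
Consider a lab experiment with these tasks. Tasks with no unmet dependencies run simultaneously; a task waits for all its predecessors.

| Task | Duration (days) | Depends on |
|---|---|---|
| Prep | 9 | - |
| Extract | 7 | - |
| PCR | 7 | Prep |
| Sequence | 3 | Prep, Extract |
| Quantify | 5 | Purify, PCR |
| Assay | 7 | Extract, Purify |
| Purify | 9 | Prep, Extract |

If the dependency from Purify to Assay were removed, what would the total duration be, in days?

With the dependency in place, Prep→Purify→Assay = 9+9+7 = 25 sets the finish at 25 days.
Without Purify→Assay, Assay's earliest start moves from 18 to 7.
After: Prep→Purify→Quantify = 9+9+5 = 23 → 23 days.

23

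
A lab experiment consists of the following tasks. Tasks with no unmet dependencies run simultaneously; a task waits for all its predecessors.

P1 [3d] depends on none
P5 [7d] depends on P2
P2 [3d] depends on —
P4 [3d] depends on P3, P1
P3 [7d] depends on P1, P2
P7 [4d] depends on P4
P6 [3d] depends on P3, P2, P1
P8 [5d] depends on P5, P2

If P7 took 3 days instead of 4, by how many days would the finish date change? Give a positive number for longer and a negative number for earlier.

-1

As given, the longest chain is P1→P3→P4→P7 = 3+7+3+4 = 17, so the finish is 17 days.
P7 lies on that path, so at 3 days the path becomes 16 days.
No other chain overtakes it, so the finish is 16 days.
Change in finish: 16 − 17 = -1 days.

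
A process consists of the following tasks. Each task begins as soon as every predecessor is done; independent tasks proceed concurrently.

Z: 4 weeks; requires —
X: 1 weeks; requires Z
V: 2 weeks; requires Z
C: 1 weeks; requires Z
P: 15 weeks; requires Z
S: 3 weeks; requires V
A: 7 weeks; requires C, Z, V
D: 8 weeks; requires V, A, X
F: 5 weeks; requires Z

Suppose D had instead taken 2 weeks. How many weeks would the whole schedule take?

The binding path is Z→V→A→D = 4+2+7+8 = 21; finish at 21 weeks.
Since D is critical, the -6 change carries straight to that chain (now 15 weeks).
Now Z→P = 4+15 = 19 is longest, so the finish becomes 19 weeks.

19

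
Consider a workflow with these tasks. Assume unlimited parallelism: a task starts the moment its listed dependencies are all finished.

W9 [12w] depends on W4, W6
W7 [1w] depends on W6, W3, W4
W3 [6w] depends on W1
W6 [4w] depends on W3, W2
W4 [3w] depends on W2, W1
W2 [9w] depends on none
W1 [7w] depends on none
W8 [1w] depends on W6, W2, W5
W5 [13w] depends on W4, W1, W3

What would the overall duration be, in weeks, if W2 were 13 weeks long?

The binding path is W1→W3→W6→W9 = 7+6+4+12 = 29; finish at 29 weeks.
W2 is off the critical path — its longest chain is 26 weeks, giving 3 of slack.
New critical path: W2→W4→W5→W8 = 13+3+13+1 = 30 ⇒ 30 weeks.

30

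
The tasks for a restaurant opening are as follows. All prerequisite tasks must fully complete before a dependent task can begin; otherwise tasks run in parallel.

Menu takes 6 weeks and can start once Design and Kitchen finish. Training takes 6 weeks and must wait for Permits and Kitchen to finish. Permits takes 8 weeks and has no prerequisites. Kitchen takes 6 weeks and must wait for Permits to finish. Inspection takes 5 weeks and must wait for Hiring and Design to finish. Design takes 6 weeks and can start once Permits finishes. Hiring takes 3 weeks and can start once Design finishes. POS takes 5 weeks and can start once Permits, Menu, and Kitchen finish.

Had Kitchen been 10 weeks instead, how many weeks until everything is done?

The binding path is Permits→Kitchen→Menu→POS = 8+6+6+5 = 25; finish at 25 weeks.
Since Kitchen is critical, the +4 change carries straight to that chain (now 29 weeks).
No other chain overtakes it, so the finish is 29 weeks.

29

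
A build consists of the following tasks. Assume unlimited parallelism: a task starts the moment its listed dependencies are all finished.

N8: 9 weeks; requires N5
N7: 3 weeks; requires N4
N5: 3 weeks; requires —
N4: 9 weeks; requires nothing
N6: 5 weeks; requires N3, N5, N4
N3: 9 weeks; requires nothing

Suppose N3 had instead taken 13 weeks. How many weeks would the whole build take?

18

Baseline: N3→N6 = 9+5 = 14 → 14 weeks.
Since N3 is critical, the +4 change carries straight to that chain (now 18 weeks).
That remains the longest chain; total 18 weeks.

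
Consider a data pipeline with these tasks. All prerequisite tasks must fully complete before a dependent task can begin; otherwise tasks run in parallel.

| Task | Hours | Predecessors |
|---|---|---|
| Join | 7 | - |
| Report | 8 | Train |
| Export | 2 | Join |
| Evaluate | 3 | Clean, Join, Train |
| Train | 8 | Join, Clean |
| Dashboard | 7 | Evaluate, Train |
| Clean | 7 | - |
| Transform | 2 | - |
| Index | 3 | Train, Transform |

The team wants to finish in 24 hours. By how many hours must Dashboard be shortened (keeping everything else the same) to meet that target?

1

Current finish: 25 hours; target: 24.
Dashboard is on every critical path, so each hour cut from Dashboard cuts the finish by one (this holds down to a finish of 23).
Need 25 − 24 = 1 hour off Dashboard → Dashboard becomes 6 hours, finish becomes 24.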